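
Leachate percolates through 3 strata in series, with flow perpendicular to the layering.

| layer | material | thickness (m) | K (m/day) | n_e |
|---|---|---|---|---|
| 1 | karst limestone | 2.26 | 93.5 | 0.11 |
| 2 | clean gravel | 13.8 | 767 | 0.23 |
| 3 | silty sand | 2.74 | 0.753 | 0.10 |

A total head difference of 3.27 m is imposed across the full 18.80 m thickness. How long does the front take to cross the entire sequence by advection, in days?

4.16

With flow normal to the layers, continuity requires the same specific discharge q through every layer.
Σ(b_i/K_i) = 2.26/93.5 + 13.8/767 + 2.74/0.753 = 3.681 d.
q = Δh / Σ(b_i/K_i) = 3.27 / 3.681 = 0.8884 m/day.
In each layer the seepage velocity is v_i = q/n_i, so the layer transit time is t_i = b_i·n_i / q:
  layer 1 (karst limestone): t_1 = 2.26 × 0.11 / 0.8884 = 0.2798 d
  layer 2 (clean gravel): t_2 = 13.8 × 0.23 / 0.8884 = 3.573 d
  layer 3 (silty sand): t_3 = 2.74 × 0.10 / 0.8884 = 0.3084 d
Total t = Σ t_i = 4.161 days.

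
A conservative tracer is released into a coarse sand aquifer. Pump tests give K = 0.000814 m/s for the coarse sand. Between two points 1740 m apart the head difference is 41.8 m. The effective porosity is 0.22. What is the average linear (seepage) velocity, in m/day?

Convert K: 0.000814 m/s × 86400 = 70.33 m/day.
Hydraulic gradient i = Δh / L = 41.8 / 1740 = 0.02402.
Darcy flux q = K · i = 70.33 × 0.02402 = 1.690 m/day.
Seepage velocity v = q / n_e = 1.690 / 0.22 = 7.680 m/day.

7.68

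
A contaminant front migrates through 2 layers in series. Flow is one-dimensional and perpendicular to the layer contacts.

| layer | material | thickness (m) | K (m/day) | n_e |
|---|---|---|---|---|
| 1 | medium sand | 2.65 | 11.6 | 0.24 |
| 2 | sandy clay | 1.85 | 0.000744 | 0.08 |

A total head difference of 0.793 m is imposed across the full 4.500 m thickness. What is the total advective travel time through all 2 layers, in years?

6.73

With flow normal to the layers, continuity requires the same specific discharge q through every layer.
Σ(b_i/K_i) = 2.65/11.6 + 1.85/0.000744 = 2487 d.
q = Δh / Σ(b_i/K_i) = 0.793 / 2487 = 0.0003189 m/day.
In each layer the seepage velocity is v_i = q/n_i, so the layer transit time is t_i = b_i·n_i / q:
  layer 1 (medium sand): t_1 = 2.65 × 0.24 / 0.0003189 = 1994 d
  layer 2 (sandy clay): t_2 = 1.85 × 0.08 / 0.0003189 = 464.1 d
Total t = Σ t_i = 2459 days = 6.731 years.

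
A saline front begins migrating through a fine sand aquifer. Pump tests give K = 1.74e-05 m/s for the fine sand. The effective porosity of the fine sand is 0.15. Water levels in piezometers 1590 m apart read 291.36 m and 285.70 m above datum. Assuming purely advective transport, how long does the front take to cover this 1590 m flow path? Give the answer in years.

Convert K: 1.74e-05 m/s × 86400 = 1.503 m/day.
Hydraulic gradient i = (291.36 − 285.70) / 1590 = 5.66 / 1590 = 0.003560.
Darcy flux q = K · i = 1.503 × 0.003560 = 0.005352 m/day.
Seepage velocity v = q / n_e = 0.005352 / 0.15 = 0.03568 m/day.
Travel time t = L / v = 1590 / 0.03568 = 44566 days = 122.0 years.

122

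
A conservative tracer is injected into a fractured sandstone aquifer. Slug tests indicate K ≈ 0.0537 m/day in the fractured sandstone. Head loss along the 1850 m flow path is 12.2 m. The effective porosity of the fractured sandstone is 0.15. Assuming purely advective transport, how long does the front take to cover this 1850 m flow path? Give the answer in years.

Hydraulic gradient i = Δh / L = 12.2 / 1850 = 0.006595.
Darcy flux q = K · i = 0.05370 × 0.006595 = 0.0003541 m/day.
Seepage velocity v = q / n_e = 0.0003541 / 0.15 = 0.002361 m/day.
Travel time t = L / v = 1850 / 0.002361 = 7.836e+05 days = 2145 years.

2150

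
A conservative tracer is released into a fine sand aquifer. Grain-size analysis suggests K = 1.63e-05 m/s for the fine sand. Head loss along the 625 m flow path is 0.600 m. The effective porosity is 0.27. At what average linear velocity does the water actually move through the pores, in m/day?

Convert K: 1.63e-05 m/s × 86400 = 1.408 m/day.
Hydraulic gradient i = Δh / L = 0.600 / 625 = 0.0009600.
Darcy flux q = K · i = 1.408 × 0.0009600 = 0.001352 m/day.
Seepage velocity v = q / n_e = 0.001352 / 0.27 = 0.005007 m/day.

0.00501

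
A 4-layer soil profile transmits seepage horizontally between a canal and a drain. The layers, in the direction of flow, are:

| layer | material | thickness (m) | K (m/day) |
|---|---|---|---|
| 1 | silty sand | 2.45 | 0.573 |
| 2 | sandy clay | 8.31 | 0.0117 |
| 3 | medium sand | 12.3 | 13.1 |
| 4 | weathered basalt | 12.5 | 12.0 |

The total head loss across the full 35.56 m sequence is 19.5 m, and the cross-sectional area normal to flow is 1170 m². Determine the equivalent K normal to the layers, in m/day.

Flow is perpendicular to layering, so the layers act in series and the equivalent K is the thickness-weighted harmonic mean.
Total thickness L = 2.45 + 8.31 + 12.3 + 12.5 = 35.56 m.
Σ(b_i/K_i) = 2.45/0.573 + 8.31/0.0117 + 12.3/13.1 + 12.5/12.0 = 716.5 d.
K_eq = L / Σ(b_i/K_i) = 35.56 / 716.5 = 0.04963 m/day.

0.0496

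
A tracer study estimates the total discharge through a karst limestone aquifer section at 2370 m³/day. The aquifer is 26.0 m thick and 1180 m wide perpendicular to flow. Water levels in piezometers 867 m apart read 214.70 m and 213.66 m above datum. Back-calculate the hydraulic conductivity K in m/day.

64.4

Cross-sectional area A = 1180 × 26.0 = 30680 m².
Hydraulic gradient i = (214.70 − 213.66) / 867 = 1.04 / 867 = 0.001200.
From Q = K·A·i, K = Q / (A·i) = 2370 / (30680 × 0.001200) = 64.40 m/day.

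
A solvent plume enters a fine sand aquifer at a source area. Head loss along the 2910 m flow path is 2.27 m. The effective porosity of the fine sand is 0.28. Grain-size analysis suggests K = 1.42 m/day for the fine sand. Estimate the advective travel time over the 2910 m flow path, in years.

Hydraulic gradient i = Δh / L = 2.27 / 2910 = 0.0007801.
Darcy flux q = K · i = 1.420 × 0.0007801 = 0.001108 m/day.
Seepage velocity v = q / n_e = 0.001108 / 0.28 = 0.003956 m/day.
Travel time t = L / v = 2910 / 0.003956 = 7.356e+05 days = 2014 years.

2010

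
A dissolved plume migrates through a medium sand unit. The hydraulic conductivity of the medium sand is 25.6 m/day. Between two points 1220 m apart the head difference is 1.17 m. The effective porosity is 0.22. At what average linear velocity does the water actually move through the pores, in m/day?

Hydraulic gradient i = Δh / L = 1.17 / 1220 = 0.0009590.
Darcy flux q = K · i = 25.60 × 0.0009590 = 0.02455 m/day.
Seepage velocity v = q / n_e = 0.02455 / 0.22 = 0.1116 m/day.

0.112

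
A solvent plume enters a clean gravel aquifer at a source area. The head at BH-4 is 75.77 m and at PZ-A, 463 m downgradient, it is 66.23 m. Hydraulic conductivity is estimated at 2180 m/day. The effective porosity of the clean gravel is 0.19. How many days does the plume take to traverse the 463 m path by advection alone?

1.96

Hydraulic gradient i = (75.77 − 66.23) / 463 = 9.54 / 463 = 0.02060.
Darcy flux q = K · i = 2180 × 0.02060 = 44.92 m/day.
Seepage velocity v = q / n_e = 44.92 / 0.19 = 236.4 m/day.
Travel time t = L / v = 463 / 236.4 = 1.958 days.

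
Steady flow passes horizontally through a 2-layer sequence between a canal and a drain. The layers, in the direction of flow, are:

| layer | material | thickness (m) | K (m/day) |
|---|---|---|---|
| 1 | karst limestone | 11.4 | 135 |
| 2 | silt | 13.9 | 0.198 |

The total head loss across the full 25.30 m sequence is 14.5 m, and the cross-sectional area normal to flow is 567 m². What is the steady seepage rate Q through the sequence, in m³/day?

Flow is perpendicular to layering, so the layers act in series and the equivalent K is the thickness-weighted harmonic mean.
Total thickness L = 11.4 + 13.9 = 25.30 m.
Σ(b_i/K_i) = 11.4/135 + 13.9/0.198 = 70.29 d.
K_eq = L / Σ(b_i/K_i) = 25.30 / 70.29 = 0.3600 m/day.
Q = K_eq · A · (Δh/L) = 0.3600 × 567 × (14.5/25.30) = 117.0 m³/day.

117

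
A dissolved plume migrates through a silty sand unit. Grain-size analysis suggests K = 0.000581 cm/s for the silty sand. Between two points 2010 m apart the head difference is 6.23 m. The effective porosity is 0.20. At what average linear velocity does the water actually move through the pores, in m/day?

Convert K: 0.000581 cm/s × 864 = 0.5020 m/day.
Hydraulic gradient i = Δh / L = 6.23 / 2010 = 0.003100.
Darcy flux q = K · i = 0.5020 × 0.003100 = 0.001556 m/day.
Seepage velocity v = q / n_e = 0.001556 / 0.20 = 0.007780 m/day.

0.00778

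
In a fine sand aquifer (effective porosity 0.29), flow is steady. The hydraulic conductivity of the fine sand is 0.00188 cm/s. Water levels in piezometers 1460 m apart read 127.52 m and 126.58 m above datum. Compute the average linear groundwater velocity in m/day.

Convert K: 0.00188 cm/s × 864 = 1.624 m/day.
Hydraulic gradient i = (127.52 − 126.58) / 1460 = 0.94 / 1460 = 0.0006438.
Darcy flux q = K · i = 1.624 × 0.0006438 = 0.001046 m/day.
Seepage velocity v = q / n_e = 0.001046 / 0.29 = 0.003606 m/day.

0.00361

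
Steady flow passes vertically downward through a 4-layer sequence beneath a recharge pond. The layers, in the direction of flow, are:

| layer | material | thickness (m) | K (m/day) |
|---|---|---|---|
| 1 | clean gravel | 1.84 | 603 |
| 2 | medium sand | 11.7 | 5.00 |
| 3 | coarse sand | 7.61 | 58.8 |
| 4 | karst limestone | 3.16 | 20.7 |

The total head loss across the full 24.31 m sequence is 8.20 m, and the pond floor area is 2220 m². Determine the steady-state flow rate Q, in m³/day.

Flow is perpendicular to layering, so the layers act in series and the equivalent K is the thickness-weighted harmonic mean.
Total thickness L = 1.84 + 11.7 + 7.61 + 3.16 = 24.31 m.
Σ(b_i/K_i) = 1.84/603 + 11.7/5.00 + 7.61/58.8 + 3.16/20.7 = 2.625 d.
K_eq = L / Σ(b_i/K_i) = 24.31 / 2.625 = 9.260 m/day.
Q = K_eq · A · (Δh/L) = 9.260 × 2220 × (8.20/24.31) = 6935 m³/day.

6930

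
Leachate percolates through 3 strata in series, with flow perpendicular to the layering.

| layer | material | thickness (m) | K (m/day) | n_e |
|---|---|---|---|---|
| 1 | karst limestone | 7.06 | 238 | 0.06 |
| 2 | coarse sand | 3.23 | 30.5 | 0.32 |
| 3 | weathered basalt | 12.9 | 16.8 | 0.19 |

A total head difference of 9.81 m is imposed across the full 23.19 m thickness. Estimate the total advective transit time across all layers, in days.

0.360

With flow normal to the layers, continuity requires the same specific discharge q through every layer.
Σ(b_i/K_i) = 7.06/238 + 3.23/30.5 + 12.9/16.8 = 0.9034 d.
q = Δh / Σ(b_i/K_i) = 9.81 / 0.9034 = 10.86 m/day.
In each layer the seepage velocity is v_i = q/n_i, so the layer transit time is t_i = b_i·n_i / q:
  layer 1 (karst limestone): t_1 = 7.06 × 0.06 / 10.86 = 0.03901 d
  layer 2 (coarse sand): t_2 = 3.23 × 0.32 / 10.86 = 0.09519 d
  layer 3 (weathered basalt): t_3 = 12.9 × 0.19 / 10.86 = 0.2257 d
Total t = Σ t_i = 0.3599 days.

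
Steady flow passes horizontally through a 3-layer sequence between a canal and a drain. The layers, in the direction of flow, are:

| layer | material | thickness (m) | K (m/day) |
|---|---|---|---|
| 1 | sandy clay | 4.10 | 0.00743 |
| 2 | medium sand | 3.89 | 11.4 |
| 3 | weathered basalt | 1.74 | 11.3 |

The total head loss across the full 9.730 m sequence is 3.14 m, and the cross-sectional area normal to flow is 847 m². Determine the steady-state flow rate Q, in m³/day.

Flow is perpendicular to layering, so the layers act in series and the equivalent K is the thickness-weighted harmonic mean.
Total thickness L = 4.10 + 3.89 + 1.74 = 9.730 m.
Σ(b_i/K_i) = 4.10/0.00743 + 3.89/11.4 + 1.74/11.3 = 552.3 d.
K_eq = L / Σ(b_i/K_i) = 9.730 / 552.3 = 0.01762 m/day.
Q = K_eq · A · (Δh/L) = 0.01762 × 847 × (3.14/9.730) = 4.815 m³/day.

4.82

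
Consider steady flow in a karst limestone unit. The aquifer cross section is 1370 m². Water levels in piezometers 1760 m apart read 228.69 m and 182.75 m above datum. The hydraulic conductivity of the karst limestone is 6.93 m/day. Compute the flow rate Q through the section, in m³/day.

248

Hydraulic gradient i = (228.69 − 182.75) / 1760 = 45.94 / 1760 = 0.02610.
Darcy's law: Q = K · A · i = 6.930 × 1370 × 0.02610 = 247.8 m³/day.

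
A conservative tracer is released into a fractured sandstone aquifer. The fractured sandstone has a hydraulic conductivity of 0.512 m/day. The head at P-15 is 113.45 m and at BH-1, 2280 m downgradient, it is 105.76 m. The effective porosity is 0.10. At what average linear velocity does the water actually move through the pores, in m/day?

Hydraulic gradient i = (113.45 − 105.76) / 2280 = 7.69 / 2280 = 0.003373.
Darcy flux q = K · i = 0.5120 × 0.003373 = 0.001727 m/day.
Seepage velocity v = q / n_e = 0.001727 / 0.10 = 0.01727 m/day.

0.0173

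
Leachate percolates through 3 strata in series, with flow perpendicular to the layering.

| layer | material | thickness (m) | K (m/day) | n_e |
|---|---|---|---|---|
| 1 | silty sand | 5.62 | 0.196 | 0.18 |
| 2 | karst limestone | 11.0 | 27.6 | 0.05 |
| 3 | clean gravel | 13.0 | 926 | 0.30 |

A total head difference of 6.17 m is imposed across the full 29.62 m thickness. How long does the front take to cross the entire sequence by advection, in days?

With flow normal to the layers, continuity requires the same specific discharge q through every layer.
Σ(b_i/K_i) = 5.62/0.196 + 11.0/27.6 + 13.0/926 = 29.09 d.
q = Δh / Σ(b_i/K_i) = 6.17 / 29.09 = 0.2121 m/day.
In each layer the seepage velocity is v_i = q/n_i, so the layer transit time is t_i = b_i·n_i / q:
  layer 1 (silty sand): t_1 = 5.62 × 0.18 / 0.2121 = 4.769 d
  layer 2 (karst limestone): t_2 = 11.0 × 0.05 / 0.2121 = 2.593 d
  layer 3 (clean gravel): t_3 = 13.0 × 0.30 / 0.2121 = 18.39 d
Total t = Σ t_i = 25.75 days.

25.7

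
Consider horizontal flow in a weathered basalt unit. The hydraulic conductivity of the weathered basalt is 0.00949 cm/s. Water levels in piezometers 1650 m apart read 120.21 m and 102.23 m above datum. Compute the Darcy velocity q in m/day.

0.0893

Convert K: 0.00949 cm/s × 864 = 8.199 m/day.
Hydraulic gradient i = (120.21 − 102.23) / 1650 = 17.98 / 1650 = 0.01090.
Specific discharge q = K · i = 8.199 × 0.01090 = 0.08935 m/day.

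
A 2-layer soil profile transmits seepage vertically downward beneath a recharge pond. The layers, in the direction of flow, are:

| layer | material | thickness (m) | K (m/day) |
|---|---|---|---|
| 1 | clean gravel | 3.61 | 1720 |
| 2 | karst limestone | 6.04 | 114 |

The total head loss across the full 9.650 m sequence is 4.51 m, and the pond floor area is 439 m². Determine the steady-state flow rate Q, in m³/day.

35900

Flow is perpendicular to layering, so the layers act in series and the equivalent K is the thickness-weighted harmonic mean.
Total thickness L = 3.61 + 6.04 = 9.650 m.
Σ(b_i/K_i) = 3.61/1720 + 6.04/114 = 0.05508 d.
K_eq = L / Σ(b_i/K_i) = 9.650 / 0.05508 = 175.2 m/day.
Q = K_eq · A · (Δh/L) = 175.2 × 439 × (4.51/9.650) = 35945 m³/day.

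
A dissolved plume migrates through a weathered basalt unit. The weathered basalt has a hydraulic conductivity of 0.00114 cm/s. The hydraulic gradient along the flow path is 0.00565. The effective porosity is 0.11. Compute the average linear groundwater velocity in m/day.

0.0506

Convert K: 0.00114 cm/s × 864 = 0.9850 m/day.
Hydraulic gradient i = 0.00565.
Darcy flux q = K · i = 0.9850 × 0.005650 = 0.005565 m/day.
Seepage velocity v = q / n_e = 0.005565 / 0.11 = 0.05059 m/day.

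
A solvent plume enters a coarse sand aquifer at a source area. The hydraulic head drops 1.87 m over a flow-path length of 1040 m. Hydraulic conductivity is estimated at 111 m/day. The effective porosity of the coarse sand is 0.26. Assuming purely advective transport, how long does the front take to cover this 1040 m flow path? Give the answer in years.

3.71

Hydraulic gradient i = Δh / L = 1.87 / 1040 = 0.001798.
Darcy flux q = K · i = 111.0 × 0.001798 = 0.1996 m/day.
Seepage velocity v = q / n_e = 0.1996 / 0.26 = 0.7676 m/day.
Travel time t = L / v = 1040 / 0.7676 = 1355 days = 3.709 years.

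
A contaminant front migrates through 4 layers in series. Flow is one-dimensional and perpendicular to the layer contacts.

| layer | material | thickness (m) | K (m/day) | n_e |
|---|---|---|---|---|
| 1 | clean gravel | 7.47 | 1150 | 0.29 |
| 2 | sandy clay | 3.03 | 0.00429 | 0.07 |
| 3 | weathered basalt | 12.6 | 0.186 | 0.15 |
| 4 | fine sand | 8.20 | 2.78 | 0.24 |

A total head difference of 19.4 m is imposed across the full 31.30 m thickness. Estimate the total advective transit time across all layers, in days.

250

With flow normal to the layers, continuity requires the same specific discharge q through every layer.
Σ(b_i/K_i) = 7.47/1150 + 3.03/0.00429 + 12.6/0.186 + 8.20/2.78 = 777.0 d.
q = Δh / Σ(b_i/K_i) = 19.4 / 777.0 = 0.02497 m/day.
In each layer the seepage velocity is v_i = q/n_i, so the layer transit time is t_i = b_i·n_i / q:
  layer 1 (clean gravel): t_1 = 7.47 × 0.29 / 0.02497 = 86.76 d
  layer 2 (sandy clay): t_2 = 3.03 × 0.07 / 0.02497 = 8.495 d
  layer 3 (weathered basalt): t_3 = 12.6 × 0.15 / 0.02497 = 75.70 d
  layer 4 (fine sand): t_4 = 8.20 × 0.24 / 0.02497 = 78.82 d
Total t = Σ t_i = 249.8 days.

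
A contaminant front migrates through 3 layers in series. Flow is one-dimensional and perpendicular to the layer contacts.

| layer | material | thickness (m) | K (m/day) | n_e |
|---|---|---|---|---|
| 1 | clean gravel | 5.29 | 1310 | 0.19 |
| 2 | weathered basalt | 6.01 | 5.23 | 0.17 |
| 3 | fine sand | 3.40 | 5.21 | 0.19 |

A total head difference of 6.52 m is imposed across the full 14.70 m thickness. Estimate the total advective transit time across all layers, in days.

With flow normal to the layers, continuity requires the same specific discharge q through every layer.
Σ(b_i/K_i) = 5.29/1310 + 6.01/5.23 + 3.40/5.21 = 1.806 d.
q = Δh / Σ(b_i/K_i) = 6.52 / 1.806 = 3.611 m/day.
In each layer the seepage velocity is v_i = q/n_i, so the layer transit time is t_i = b_i·n_i / q:
  layer 1 (clean gravel): t_1 = 5.29 × 0.19 / 3.611 = 0.2784 d
  layer 2 (weathered basalt): t_2 = 6.01 × 0.17 / 3.611 = 0.2830 d
  layer 3 (fine sand): t_3 = 3.40 × 0.19 / 3.611 = 0.1789 d
Total t = Σ t_i = 0.7403 days.

0.740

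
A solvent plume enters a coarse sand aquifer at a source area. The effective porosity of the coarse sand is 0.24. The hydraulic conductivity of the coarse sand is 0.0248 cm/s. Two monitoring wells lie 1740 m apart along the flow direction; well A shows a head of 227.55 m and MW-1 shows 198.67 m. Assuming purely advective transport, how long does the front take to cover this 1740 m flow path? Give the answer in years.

Convert K: 0.0248 cm/s × 864 = 21.43 m/day.
Hydraulic gradient i = (227.55 − 198.67) / 1740 = 28.88 / 1740 = 0.01660.
Darcy flux q = K · i = 21.43 × 0.01660 = 0.3556 m/day.
Seepage velocity v = q / n_e = 0.3556 / 0.24 = 1.482 m/day.
Travel time t = L / v = 1740 / 1.482 = 1174 days = 3.215 years.

3.21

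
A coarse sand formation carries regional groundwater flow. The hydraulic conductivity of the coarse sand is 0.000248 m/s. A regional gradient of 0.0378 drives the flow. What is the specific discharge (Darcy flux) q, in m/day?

Convert K: 0.000248 m/s × 86400 = 21.43 m/day.
Hydraulic gradient i = 0.0378.
Specific discharge q = K · i = 21.43 × 0.03780 = 0.8099 m/day.

0.810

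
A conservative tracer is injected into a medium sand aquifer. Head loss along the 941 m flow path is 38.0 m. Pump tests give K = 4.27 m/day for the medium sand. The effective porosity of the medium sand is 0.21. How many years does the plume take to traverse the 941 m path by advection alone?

Hydraulic gradient i = Δh / L = 38.0 / 941 = 0.04038.
Darcy flux q = K · i = 4.270 × 0.04038 = 0.1724 m/day.
Seepage velocity v = q / n_e = 0.1724 / 0.21 = 0.8211 m/day.
Travel time t = L / v = 941 / 0.8211 = 1146 days = 3.138 years.

3.14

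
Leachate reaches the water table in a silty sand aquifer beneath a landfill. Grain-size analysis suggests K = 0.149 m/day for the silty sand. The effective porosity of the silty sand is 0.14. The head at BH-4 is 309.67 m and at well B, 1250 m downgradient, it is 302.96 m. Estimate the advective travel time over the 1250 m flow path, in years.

599

Hydraulic gradient i = (309.67 − 302.96) / 1250 = 6.71 / 1250 = 0.005368.
Darcy flux q = K · i = 0.1490 × 0.005368 = 0.0007998 m/day.
Seepage velocity v = q / n_e = 0.0007998 / 0.14 = 0.005713 m/day.
Travel time t = L / v = 1250 / 0.005713 = 2.188e+05 days = 599.0 years.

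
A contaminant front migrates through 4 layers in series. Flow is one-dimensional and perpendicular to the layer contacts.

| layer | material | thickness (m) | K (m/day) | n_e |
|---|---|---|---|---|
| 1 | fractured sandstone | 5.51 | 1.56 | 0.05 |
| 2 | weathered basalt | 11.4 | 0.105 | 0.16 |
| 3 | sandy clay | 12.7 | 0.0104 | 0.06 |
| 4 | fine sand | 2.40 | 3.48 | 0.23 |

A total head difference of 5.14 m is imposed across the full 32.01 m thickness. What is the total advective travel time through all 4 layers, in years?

With flow normal to the layers, continuity requires the same specific discharge q through every layer.
Σ(b_i/K_i) = 5.51/1.56 + 11.4/0.105 + 12.7/0.0104 + 2.40/3.48 = 1334 d.
q = Δh / Σ(b_i/K_i) = 5.14 / 1334 = 0.003853 m/day.
In each layer the seepage velocity is v_i = q/n_i, so the layer transit time is t_i = b_i·n_i / q:
  layer 1 (fractured sandstone): t_1 = 5.51 × 0.05 / 0.003853 = 71.50 d
  layer 2 (weathered basalt): t_2 = 11.4 × 0.16 / 0.003853 = 473.4 d
  layer 3 (sandy clay): t_3 = 12.7 × 0.06 / 0.003853 = 197.8 d
  layer 4 (fine sand): t_4 = 2.40 × 0.23 / 0.003853 = 143.3 d
Total t = Σ t_i = 885.9 days = 2.425 years.

2.43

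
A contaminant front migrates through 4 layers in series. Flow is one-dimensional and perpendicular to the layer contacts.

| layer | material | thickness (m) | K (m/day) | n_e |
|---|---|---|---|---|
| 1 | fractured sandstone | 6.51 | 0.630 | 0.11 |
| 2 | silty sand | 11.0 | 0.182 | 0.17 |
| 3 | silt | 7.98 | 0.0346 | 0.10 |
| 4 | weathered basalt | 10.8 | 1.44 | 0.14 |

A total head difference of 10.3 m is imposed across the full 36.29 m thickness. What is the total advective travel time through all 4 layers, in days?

147

With flow normal to the layers, continuity requires the same specific discharge q through every layer.
Σ(b_i/K_i) = 6.51/0.630 + 11.0/0.182 + 7.98/0.0346 + 10.8/1.44 = 308.9 d.
q = Δh / Σ(b_i/K_i) = 10.3 / 308.9 = 0.03334 m/day.
In each layer the seepage velocity is v_i = q/n_i, so the layer transit time is t_i = b_i·n_i / q:
  layer 1 (fractured sandstone): t_1 = 6.51 × 0.11 / 0.03334 = 21.48 d
  layer 2 (silty sand): t_2 = 11.0 × 0.17 / 0.03334 = 56.08 d
  layer 3 (silt): t_3 = 7.98 × 0.10 / 0.03334 = 23.93 d
  layer 4 (weathered basalt): t_4 = 10.8 × 0.14 / 0.03334 = 45.35 d
Total t = Σ t_i = 146.8 days.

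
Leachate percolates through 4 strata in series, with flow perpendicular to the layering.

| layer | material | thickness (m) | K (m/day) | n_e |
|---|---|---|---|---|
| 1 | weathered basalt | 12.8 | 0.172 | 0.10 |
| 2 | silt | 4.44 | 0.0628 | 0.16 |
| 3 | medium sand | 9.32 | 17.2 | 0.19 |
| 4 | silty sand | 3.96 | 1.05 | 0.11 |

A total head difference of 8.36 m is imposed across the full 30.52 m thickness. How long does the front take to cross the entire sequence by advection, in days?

75.0

With flow normal to the layers, continuity requires the same specific discharge q through every layer.
Σ(b_i/K_i) = 12.8/0.172 + 4.44/0.0628 + 9.32/17.2 + 3.96/1.05 = 149.4 d.
q = Δh / Σ(b_i/K_i) = 8.36 / 149.4 = 0.05594 m/day.
In each layer the seepage velocity is v_i = q/n_i, so the layer transit time is t_i = b_i·n_i / q:
  layer 1 (weathered basalt): t_1 = 12.8 × 0.10 / 0.05594 = 22.88 d
  layer 2 (silt): t_2 = 4.44 × 0.16 / 0.05594 = 12.70 d
  layer 3 (medium sand): t_3 = 9.32 × 0.19 / 0.05594 = 31.65 d
  layer 4 (silty sand): t_4 = 3.96 × 0.11 / 0.05594 = 7.786 d
Total t = Σ t_i = 75.02 days.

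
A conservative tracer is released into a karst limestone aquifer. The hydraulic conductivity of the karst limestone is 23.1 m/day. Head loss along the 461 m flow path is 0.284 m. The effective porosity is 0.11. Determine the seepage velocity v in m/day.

Hydraulic gradient i = Δh / L = 0.284 / 461 = 0.0006161.
Darcy flux q = K · i = 23.10 × 0.0006161 = 0.01423 m/day.
Seepage velocity v = q / n_e = 0.01423 / 0.11 = 0.1294 m/day.

0.129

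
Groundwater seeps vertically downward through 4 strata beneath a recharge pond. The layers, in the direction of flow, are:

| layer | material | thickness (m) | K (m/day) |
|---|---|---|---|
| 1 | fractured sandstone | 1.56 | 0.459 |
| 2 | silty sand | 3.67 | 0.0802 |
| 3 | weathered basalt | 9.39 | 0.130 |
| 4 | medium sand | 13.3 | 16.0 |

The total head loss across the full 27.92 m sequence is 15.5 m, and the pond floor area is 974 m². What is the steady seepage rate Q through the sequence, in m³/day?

124

Flow is perpendicular to layering, so the layers act in series and the equivalent K is the thickness-weighted harmonic mean.
Total thickness L = 1.56 + 3.67 + 9.39 + 13.3 = 27.92 m.
Σ(b_i/K_i) = 1.56/0.459 + 3.67/0.0802 + 9.39/0.130 + 13.3/16.0 = 122.2 d.
K_eq = L / Σ(b_i/K_i) = 27.92 / 122.2 = 0.2284 m/day.
Q = K_eq · A · (Δh/L) = 0.2284 × 974 × (15.5/27.92) = 123.5 m³/day.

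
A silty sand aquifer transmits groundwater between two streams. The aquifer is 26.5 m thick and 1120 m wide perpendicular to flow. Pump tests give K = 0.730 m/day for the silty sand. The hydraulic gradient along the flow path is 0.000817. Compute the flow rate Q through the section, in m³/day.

Cross-sectional area A = 1120 × 26.5 = 29680 m².
Hydraulic gradient i = 0.000817.
Darcy's law: Q = K · A · i = 0.7300 × 29680 × 0.0008170 = 17.70 m³/day.

17.7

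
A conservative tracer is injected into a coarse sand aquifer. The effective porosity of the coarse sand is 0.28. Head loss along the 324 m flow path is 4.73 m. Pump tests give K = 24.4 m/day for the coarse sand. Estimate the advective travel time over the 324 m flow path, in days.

Hydraulic gradient i = Δh / L = 4.73 / 324 = 0.01460.
Darcy flux q = K · i = 24.40 × 0.01460 = 0.3562 m/day.
Seepage velocity v = q / n_e = 0.3562 / 0.28 = 1.272 m/day.
Travel time t = L / v = 324 / 1.272 = 254.7 days.

255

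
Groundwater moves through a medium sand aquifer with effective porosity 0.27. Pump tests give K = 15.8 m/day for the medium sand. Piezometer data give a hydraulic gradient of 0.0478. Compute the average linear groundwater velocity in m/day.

Hydraulic gradient i = 0.0478.
Darcy flux q = K · i = 15.80 × 0.04780 = 0.7552 m/day.
Seepage velocity v = q / n_e = 0.7552 / 0.27 = 2.797 m/day.

2.80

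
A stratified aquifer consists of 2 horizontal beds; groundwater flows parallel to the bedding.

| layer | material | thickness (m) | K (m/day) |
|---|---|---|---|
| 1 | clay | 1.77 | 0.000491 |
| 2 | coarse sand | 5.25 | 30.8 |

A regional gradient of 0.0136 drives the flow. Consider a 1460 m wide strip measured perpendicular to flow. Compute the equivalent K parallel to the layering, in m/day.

Flow is parallel to layering, so each bed carries its own Darcy discharge and the transmissivities add.
Σ(K_i·b_i) = 0.000491×1.77 + 30.8×5.25 = 161.7 m²/day.
Total thickness b = 7.020 m, so K_eq = Σ(K_i·b_i)/b = 23.03 m/day.

23.0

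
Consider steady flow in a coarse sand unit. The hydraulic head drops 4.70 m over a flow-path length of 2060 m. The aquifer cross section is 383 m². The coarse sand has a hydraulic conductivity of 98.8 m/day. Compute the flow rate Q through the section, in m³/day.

Hydraulic gradient i = Δh / L = 4.70 / 2060 = 0.002282.
Darcy's law: Q = K · A · i = 98.80 × 383.0 × 0.002282 = 86.33 m³/day.

86.3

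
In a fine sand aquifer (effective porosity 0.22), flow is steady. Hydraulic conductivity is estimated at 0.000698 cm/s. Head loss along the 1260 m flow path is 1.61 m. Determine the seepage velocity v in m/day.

0.00350

Convert K: 0.000698 cm/s × 864 = 0.6031 m/day.
Hydraulic gradient i = Δh / L = 1.61 / 1260 = 0.001278.
Darcy flux q = K · i = 0.6031 × 0.001278 = 0.0007706 m/day.
Seepage velocity v = q / n_e = 0.0007706 / 0.22 = 0.003503 m/day.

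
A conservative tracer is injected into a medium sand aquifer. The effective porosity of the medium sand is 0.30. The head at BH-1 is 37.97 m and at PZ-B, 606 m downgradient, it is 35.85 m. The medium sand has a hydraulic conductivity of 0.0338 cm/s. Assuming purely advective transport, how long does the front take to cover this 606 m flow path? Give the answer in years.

4.87

Convert K: 0.0338 cm/s × 864 = 29.20 m/day.
Hydraulic gradient i = (37.97 − 35.85) / 606 = 2.12 / 606 = 0.003498.
Darcy flux q = K · i = 29.20 × 0.003498 = 0.1022 m/day.
Seepage velocity v = q / n_e = 0.1022 / 0.30 = 0.3405 m/day.
Travel time t = L / v = 606 / 0.3405 = 1780 days = 4.872 years.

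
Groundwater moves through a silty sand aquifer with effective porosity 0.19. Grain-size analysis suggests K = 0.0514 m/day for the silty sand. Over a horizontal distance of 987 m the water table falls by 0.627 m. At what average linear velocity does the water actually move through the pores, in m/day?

Hydraulic gradient i = Δh / L = 0.627 / 987 = 0.0006353.
Darcy flux q = K · i = 0.05140 × 0.0006353 = 3.265e-05 m/day.
Seepage velocity v = q / n_e = 3.265e-05 / 0.19 = 0.0001719 m/day.

0.000172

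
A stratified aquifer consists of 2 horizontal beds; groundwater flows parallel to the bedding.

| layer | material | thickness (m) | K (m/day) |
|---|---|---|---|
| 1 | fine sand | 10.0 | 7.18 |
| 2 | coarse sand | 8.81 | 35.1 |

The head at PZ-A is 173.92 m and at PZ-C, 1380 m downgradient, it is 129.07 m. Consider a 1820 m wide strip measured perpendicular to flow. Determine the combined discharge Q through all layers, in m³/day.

Flow is parallel to layering, so each bed carries its own Darcy discharge and the transmissivities add.
Σ(K_i·b_i) = 7.18×10.0 + 35.1×8.81 = 381.0 m²/day.
Hydraulic gradient i = (173.92 − 129.07) / 1380 = 44.85 / 1380 = 0.03250.
Q = Σ(K_i·b_i) · W · i = 381.0 × 1820 × 0.03250 = 22538 m³/day.

22500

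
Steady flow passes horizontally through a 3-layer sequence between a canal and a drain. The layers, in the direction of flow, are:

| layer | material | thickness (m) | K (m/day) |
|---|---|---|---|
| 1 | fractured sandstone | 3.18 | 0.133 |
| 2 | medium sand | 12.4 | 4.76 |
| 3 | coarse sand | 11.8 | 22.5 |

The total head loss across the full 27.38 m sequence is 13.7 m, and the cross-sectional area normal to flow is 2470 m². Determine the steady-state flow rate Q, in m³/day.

Flow is perpendicular to layering, so the layers act in series and the equivalent K is the thickness-weighted harmonic mean.
Total thickness L = 3.18 + 12.4 + 11.8 = 27.38 m.
Σ(b_i/K_i) = 3.18/0.133 + 12.4/4.76 + 11.8/22.5 = 27.04 d.
K_eq = L / Σ(b_i/K_i) = 27.38 / 27.04 = 1.013 m/day.
Q = K_eq · A · (Δh/L) = 1.013 × 2470 × (13.7/27.38) = 1251 m³/day.

1250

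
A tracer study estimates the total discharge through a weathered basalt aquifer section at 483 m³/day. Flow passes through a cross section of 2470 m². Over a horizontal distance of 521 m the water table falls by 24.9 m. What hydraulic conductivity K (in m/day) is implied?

4.09

Hydraulic gradient i = Δh / L = 24.9 / 521 = 0.04779.
From Q = K·A·i, K = Q / (A·i) = 483 / (2470 × 0.04779) = 4.092 m/day.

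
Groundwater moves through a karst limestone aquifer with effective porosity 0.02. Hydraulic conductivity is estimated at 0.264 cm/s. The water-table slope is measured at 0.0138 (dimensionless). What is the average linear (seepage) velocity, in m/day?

157

Convert K: 0.264 cm/s × 864 = 228.1 m/day.
Hydraulic gradient i = 0.0138.
Darcy flux q = K · i = 228.1 × 0.01380 = 3.148 m/day.
Seepage velocity v = q / n_e = 3.148 / 0.02 = 157.4 m/day.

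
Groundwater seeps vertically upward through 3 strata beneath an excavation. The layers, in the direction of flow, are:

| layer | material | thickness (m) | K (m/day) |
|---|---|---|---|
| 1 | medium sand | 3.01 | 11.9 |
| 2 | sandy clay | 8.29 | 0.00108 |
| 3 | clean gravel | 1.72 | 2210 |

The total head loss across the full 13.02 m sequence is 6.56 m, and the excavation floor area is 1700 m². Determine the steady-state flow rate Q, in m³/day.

Flow is perpendicular to layering, so the layers act in series and the equivalent K is the thickness-weighted harmonic mean.
Total thickness L = 3.01 + 8.29 + 1.72 = 13.02 m.
Σ(b_i/K_i) = 3.01/11.9 + 8.29/0.00108 + 1.72/2210 = 7676 d.
K_eq = L / Σ(b_i/K_i) = 13.02 / 7676 = 0.001696 m/day.
Q = K_eq · A · (Δh/L) = 0.001696 × 1700 × (6.56/13.02) = 1.453 m³/day.

1.45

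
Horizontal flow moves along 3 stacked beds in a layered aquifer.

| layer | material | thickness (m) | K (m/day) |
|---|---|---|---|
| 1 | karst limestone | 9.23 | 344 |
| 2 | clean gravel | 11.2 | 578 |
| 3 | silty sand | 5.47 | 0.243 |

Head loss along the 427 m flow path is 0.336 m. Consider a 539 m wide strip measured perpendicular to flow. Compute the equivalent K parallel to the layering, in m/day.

Flow is parallel to layering, so each bed carries its own Darcy discharge and the transmissivities add.
Σ(K_i·b_i) = 344×9.23 + 578×11.2 + 0.243×5.47 = 9650 m²/day.
Total thickness b = 25.90 m, so K_eq = Σ(K_i·b_i)/b = 372.6 m/day.

373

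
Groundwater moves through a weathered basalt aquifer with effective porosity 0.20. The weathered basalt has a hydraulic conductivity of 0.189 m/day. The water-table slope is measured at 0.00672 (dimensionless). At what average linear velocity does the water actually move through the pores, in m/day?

Hydraulic gradient i = 0.00672.
Darcy flux q = K · i = 0.1890 × 0.006720 = 0.001270 m/day.
Seepage velocity v = q / n_e = 0.001270 / 0.20 = 0.006350 m/day.

0.00635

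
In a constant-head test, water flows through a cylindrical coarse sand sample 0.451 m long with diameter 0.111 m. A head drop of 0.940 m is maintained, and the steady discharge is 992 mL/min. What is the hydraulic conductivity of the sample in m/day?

70.8

Cross-sectional area A = π·(d/2)² = π × (0.111/2)² = 0.009677 m².
Convert discharge: 992 mL/min = 1.653e-05 m³/s.
Darcy's law rearranged: K = Q·L / (A·Δh) = 1.653e-05 × 0.451 / (0.009677 × 0.940) = 0.0008197 m/s = 70.83 m/day.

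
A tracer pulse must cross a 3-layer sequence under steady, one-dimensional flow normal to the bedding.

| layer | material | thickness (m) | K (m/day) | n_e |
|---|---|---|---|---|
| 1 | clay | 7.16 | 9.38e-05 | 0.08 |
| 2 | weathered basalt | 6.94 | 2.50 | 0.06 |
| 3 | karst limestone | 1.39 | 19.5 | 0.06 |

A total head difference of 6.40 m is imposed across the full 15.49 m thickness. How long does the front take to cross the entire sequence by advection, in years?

35.0

With flow normal to the layers, continuity requires the same specific discharge q through every layer.
Σ(b_i/K_i) = 7.16/9.38e-05 + 6.94/2.50 + 1.39/19.5 = 76335 d.
q = Δh / Σ(b_i/K_i) = 6.40 / 76335 = 8.384e-05 m/day.
In each layer the seepage velocity is v_i = q/n_i, so the layer transit time is t_i = b_i·n_i / q:
  layer 1 (clay): t_1 = 7.16 × 0.08 / 8.384e-05 = 6832 d
  layer 2 (weathered basalt): t_2 = 6.94 × 0.06 / 8.384e-05 = 4967 d
  layer 3 (karst limestone): t_3 = 1.39 × 0.06 / 8.384e-05 = 994.7 d
Total t = Σ t_i = 12793 days = 35.03 years.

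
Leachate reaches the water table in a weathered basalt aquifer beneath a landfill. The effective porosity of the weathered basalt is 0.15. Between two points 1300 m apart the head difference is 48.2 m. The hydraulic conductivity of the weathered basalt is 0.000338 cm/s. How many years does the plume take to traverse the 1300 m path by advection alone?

Convert K: 0.000338 cm/s × 864 = 0.2920 m/day.
Hydraulic gradient i = Δh / L = 48.2 / 1300 = 0.03708.
Darcy flux q = K · i = 0.2920 × 0.03708 = 0.01083 m/day.
Seepage velocity v = q / n_e = 0.01083 / 0.15 = 0.07218 m/day.
Travel time t = L / v = 1300 / 0.07218 = 18009 days = 49.31 years.

49.3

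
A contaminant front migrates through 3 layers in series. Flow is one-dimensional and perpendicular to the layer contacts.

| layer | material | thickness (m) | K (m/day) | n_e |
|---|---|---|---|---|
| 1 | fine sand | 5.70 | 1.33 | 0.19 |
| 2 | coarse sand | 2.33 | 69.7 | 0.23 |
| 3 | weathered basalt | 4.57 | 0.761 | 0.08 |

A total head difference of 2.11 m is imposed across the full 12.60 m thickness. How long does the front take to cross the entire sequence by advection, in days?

With flow normal to the layers, continuity requires the same specific discharge q through every layer.
Σ(b_i/K_i) = 5.70/1.33 + 2.33/69.7 + 4.57/0.761 = 10.32 d.
q = Δh / Σ(b_i/K_i) = 2.11 / 10.32 = 0.2044 m/day.
In each layer the seepage velocity is v_i = q/n_i, so the layer transit time is t_i = b_i·n_i / q:
  layer 1 (fine sand): t_1 = 5.70 × 0.19 / 0.2044 = 5.299 d
  layer 2 (coarse sand): t_2 = 2.33 × 0.23 / 0.2044 = 2.622 d
  layer 3 (weathered basalt): t_3 = 4.57 × 0.08 / 0.2044 = 1.789 d
Total t = Σ t_i = 9.710 days.

9.71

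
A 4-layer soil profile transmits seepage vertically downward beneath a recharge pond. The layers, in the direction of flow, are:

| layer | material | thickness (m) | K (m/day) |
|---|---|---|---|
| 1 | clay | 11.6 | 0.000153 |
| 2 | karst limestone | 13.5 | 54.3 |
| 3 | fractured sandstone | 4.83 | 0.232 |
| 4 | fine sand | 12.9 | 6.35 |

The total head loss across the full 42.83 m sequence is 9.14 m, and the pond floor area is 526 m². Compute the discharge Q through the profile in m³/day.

Flow is perpendicular to layering, so the layers act in series and the equivalent K is the thickness-weighted harmonic mean.
Total thickness L = 11.6 + 13.5 + 4.83 + 12.9 = 42.83 m.
Σ(b_i/K_i) = 11.6/0.000153 + 13.5/54.3 + 4.83/0.232 + 12.9/6.35 = 75840 d.
K_eq = L / Σ(b_i/K_i) = 42.83 / 75840 = 0.0005647 m/day.
Q = K_eq · A · (Δh/L) = 0.0005647 × 526 × (9.14/42.83) = 0.06339 m³/day.

0.0634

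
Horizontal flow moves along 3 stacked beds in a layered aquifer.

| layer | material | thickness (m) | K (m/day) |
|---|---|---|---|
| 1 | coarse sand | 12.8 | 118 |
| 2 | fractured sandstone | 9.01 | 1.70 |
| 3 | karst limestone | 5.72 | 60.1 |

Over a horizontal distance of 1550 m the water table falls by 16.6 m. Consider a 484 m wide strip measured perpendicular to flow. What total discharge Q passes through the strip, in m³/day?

9690

Flow is parallel to layering, so each bed carries its own Darcy discharge and the transmissivities add.
Σ(K_i·b_i) = 118×12.8 + 1.70×9.01 + 60.1×5.72 = 1869 m²/day.
Hydraulic gradient i = Δh / L = 16.6 / 1550 = 0.01071.
Q = Σ(K_i·b_i) · W · i = 1869 × 484 × 0.01071 = 9690 m³/day.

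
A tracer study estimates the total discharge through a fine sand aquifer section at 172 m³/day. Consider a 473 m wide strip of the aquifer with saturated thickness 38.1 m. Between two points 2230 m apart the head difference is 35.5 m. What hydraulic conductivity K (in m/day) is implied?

Cross-sectional area A = 473 × 38.1 = 18021 m².
Hydraulic gradient i = Δh / L = 35.5 / 2230 = 0.01592.
From Q = K·A·i, K = Q / (A·i) = 172 / (18021 × 0.01592) = 0.5995 m/day.

0.600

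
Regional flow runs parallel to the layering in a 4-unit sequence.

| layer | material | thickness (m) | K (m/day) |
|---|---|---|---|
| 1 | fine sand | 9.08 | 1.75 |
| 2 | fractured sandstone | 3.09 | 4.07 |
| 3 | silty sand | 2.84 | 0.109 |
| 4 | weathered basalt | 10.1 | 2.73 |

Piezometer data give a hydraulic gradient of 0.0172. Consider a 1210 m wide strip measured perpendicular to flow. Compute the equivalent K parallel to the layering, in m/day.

Flow is parallel to layering, so each bed carries its own Darcy discharge and the transmissivities add.
Σ(K_i·b_i) = 1.75×9.08 + 4.07×3.09 + 0.109×2.84 + 2.73×10.1 = 56.35 m²/day.
Total thickness b = 25.11 m, so K_eq = Σ(K_i·b_i)/b = 2.244 m/day.

2.24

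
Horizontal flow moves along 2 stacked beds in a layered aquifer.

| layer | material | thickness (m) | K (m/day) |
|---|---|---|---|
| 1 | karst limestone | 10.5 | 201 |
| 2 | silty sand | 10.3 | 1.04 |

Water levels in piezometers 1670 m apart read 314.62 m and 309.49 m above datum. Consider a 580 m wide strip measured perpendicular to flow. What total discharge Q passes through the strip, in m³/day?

Flow is parallel to layering, so each bed carries its own Darcy discharge and the transmissivities add.
Σ(K_i·b_i) = 201×10.5 + 1.04×10.3 = 2121 m²/day.
Hydraulic gradient i = (314.62 − 309.49) / 1670 = 5.13 / 1670 = 0.003072.
Q = Σ(K_i·b_i) · W · i = 2121 × 580 × 0.003072 = 3779 m³/day.

3780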